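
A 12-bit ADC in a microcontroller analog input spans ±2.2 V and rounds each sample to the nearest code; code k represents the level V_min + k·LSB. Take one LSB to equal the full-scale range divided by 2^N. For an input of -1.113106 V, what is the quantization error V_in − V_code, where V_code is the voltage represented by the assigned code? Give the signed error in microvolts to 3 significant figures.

−215 µV

Range = 2.2 − (-2.2) = 4.4 V. LSB = 4.4 V / 2^12 ≈ 1.074 mV.
(-1.113106 − (-2.2)) / LSB = 1.086894 × 4096/4.4 = 1011.7995. Nearest integer: k = 1012.
V_code = -2.2 + (1012/4096) × 4.4 = -1.112890625 V.
e = -1.113106 − (-1.112890625) = −215 µV.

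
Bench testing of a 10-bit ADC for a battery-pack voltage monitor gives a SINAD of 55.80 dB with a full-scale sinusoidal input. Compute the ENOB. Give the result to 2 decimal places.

(55.80 − 1.76) / 6.02 = 54.04/6.02 = 8.9767 effective bits.

8.98 bits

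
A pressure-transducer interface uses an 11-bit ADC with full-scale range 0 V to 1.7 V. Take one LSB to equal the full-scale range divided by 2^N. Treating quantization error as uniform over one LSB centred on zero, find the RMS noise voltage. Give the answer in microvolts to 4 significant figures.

239.6 µV

Span = 1.7 V.
LSB = 1.7 V ÷ 2^11 = 1.7/2048 V = 0.830078 mV.
For a uniform distribution on [−LSB/2, +LSB/2], V_rms = LSB/√12 = 0.830078 mV/3.4641 = 239.6 µV.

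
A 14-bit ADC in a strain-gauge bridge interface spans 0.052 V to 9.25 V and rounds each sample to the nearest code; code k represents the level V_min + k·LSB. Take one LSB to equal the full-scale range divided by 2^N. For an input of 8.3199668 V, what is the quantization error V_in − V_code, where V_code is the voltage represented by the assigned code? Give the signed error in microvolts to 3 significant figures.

+209 µV

The full-scale span is 9.25 − (0.052) = 9.198 V. LSB = 9.198 V / 2^14 ≈ 0.5614 mV.
(8.3199668 − (0.052)) / LSB = 8.2679668 × 16384/9.198 = 14727.3720. Nearest integer: k = 14727.
Reconstructed level: 0.052 + 14727 × 9.198/16384 V = 8.3197579346 V.
Error = V_in − V_code = 8.3199668 − (8.3197579346) = +209 µV.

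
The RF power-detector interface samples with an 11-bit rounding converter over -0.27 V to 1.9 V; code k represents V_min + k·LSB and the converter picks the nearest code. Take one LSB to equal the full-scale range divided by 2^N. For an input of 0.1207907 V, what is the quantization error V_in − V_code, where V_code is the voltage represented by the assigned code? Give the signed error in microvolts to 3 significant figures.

−191 µV

Span: 1.9 V − (-0.27 V) = 2.17 V. LSB = 2.17 V / 2^11 ≈ 1.060 mV.
Position in LSBs: (0.1207907 − (-0.27)) × 2048/2.17 = 368.8200; rounding gives k = 369.
V_code = -0.27 + (369/2048) × 2.17 = 0.1209814453 V.
e = 0.1207907 − (0.1209814453) = −191 µV.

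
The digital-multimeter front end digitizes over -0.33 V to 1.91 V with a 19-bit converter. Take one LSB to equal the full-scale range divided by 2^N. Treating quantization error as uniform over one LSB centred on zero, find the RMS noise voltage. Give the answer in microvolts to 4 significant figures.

1.233 µV

Span: 1.91 V − (-0.33 V) = 2.24 V.
One LSB is 2.24 V / 524288 = 4.27246 µV.
For a uniform distribution on [−LSB/2, +LSB/2], V_rms = LSB/√12 = 4.27246 µV/3.4641 = 1.233 µV.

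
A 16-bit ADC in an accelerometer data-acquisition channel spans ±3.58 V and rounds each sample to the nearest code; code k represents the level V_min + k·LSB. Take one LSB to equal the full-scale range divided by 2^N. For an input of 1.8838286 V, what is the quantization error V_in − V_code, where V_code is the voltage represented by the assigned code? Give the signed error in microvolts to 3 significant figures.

Full-scale range = 3.58 V − (-3.58 V) = 7.16 V. LSB = 7.16 V / 2^16 ≈ 109.3 µV.
Position in LSBs: (1.8838286 − (-3.58)) × 65536/7.16 = 50010.8200; rounding gives k = 50011.
V_code = V_min + k × range/2^16 = -3.58 + 50011 × 7.16/65536 = 1.8838482666 V.
e = 1.8838286 − (1.8838482666) = −19.7 µV.

−19.7 µV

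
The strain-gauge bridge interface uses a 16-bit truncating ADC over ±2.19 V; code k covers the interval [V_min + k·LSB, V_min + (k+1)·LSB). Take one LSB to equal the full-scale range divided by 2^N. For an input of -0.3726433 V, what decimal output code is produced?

27192

The full-scale span is 2.19 − (-2.19) = 4.38 V. LSB = 4.38 V / 2^16 ≈ 66.83 µV.
V_in − V_min = -0.3726433 − (-2.19) = 1.8173567 V.
Divide by LSB: 1.8173567 × 65536/4.38 = 27192.3034.
Truncating gives code 27192.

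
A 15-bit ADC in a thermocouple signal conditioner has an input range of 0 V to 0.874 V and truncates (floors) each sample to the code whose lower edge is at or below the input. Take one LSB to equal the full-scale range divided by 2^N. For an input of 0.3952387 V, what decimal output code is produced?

V_FS = 0.874 V. LSB = 0.874 V / 2^15 ≈ 26.67 µV.
V_in − V_min = 0.3952387 − (0) = 0.3952387 V.
Divide by LSB: 0.3952387 × 32768/0.874 = 14818.2857.
Truncating gives code 14818.

14818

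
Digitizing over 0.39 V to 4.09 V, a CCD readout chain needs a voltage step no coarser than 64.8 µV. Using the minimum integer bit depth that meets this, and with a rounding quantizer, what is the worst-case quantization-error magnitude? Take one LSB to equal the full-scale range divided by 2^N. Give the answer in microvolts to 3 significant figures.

The full-scale span is 4.09 − (0.39) = 3.7 V.
Need 2^N ≥ 3.7 V / 64.8 µV = 57100 → N_min = 16.
LSB = 3.7 V ÷ 2^16 = 3.7/65536 V = 56.458 µV.
|e|_max = LSB/2 = 28.2 µV.

28.2 µV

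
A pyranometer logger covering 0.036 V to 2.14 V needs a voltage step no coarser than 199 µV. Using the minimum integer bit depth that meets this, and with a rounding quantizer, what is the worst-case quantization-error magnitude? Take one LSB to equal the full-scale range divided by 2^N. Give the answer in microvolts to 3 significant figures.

64.2 µV

Range = 2.14 − (0.036) = 2.104 V.
Levels needed ≥ 2.104/199 µV = 10570. 2^14 = 16384 suffices, so N_min = 14.
LSB = 2.104 V / 2^14 = 128.42 µV.
Half an LSB is 64.2 µV.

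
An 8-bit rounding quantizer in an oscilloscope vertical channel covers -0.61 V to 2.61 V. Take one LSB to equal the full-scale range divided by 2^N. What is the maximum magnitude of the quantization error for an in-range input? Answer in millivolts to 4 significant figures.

6.289 mV

Full-scale range = 2.61 V − (-0.61 V) = 3.22 V.
One LSB is 3.22 V / 256 = 12.5781 mV.
|e|_max = LSB/2 = 6.289 mV.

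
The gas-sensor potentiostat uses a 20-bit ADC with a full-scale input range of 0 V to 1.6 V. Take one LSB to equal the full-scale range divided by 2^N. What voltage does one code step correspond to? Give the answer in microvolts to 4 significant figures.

1.526 µV

Span = 1.6 V.
There are 2^20 = 1048576 steps.
One LSB is 1.6 V / 1048576 = 1.526 µV.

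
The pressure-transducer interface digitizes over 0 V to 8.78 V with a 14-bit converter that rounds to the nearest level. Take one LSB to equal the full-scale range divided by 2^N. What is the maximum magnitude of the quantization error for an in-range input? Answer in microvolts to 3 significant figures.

Full-scale range = 8.78 V.
LSB = 8.78 V / 2^14 = 0.53589 mV.
A rounding quantizer has |error| ≤ LSB/2 = 268 µV.

268 µV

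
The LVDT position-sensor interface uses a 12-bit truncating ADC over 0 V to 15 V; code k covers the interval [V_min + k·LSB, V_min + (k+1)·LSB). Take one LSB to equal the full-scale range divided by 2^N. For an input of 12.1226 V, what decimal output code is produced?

Range is 15 V. LSB = 15 V / 2^12 ≈ 3.662 mV.
V_in − V_min = 12.1226 − (0) = 12.1226 V.
Divide by LSB: 12.1226 × 4096/15 = 3310.2780.
Truncating gives code 3310.

3310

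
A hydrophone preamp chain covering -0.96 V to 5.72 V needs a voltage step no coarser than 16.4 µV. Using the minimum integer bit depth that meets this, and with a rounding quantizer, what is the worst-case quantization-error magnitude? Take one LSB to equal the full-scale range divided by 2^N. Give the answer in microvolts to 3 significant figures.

6.37 µV

Range = 5.72 − (-0.96) = 6.68 V.
Required number of levels: 6.68/16.4 µV = 407320; smallest N with 2^N ≥ that is 19.
LSB = 6.68 V / 2^19 = 12.741 µV.
Half an LSB is 6.37 µV.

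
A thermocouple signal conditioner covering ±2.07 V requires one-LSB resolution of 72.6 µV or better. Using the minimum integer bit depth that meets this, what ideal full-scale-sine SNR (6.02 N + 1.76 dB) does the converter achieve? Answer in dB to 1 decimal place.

Full-scale range = 2.07 V − (-2.07 V) = 4.14 V.
Required number of levels: 4.14/72.6 µV = 57025; smallest N with 2^N ≥ that is 16.
6.02(16) + 1.76 = 98.08 dB.

98.1 dB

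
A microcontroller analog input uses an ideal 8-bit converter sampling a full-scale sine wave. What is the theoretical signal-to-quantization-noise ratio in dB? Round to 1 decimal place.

49.9 dB

For an ideal N-bit converter with full-scale sine input, SNR = 6.02 N + 1.76 dB. SNR = 6.02 × 8 + 1.76 = 48.16 + 1.76 = 49.92 dB.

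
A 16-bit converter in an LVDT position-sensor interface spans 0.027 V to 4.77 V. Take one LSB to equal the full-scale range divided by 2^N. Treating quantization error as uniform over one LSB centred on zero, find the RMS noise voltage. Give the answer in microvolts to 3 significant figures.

20.9 µV

The full-scale span is 4.77 − (0.027) = 4.743 V.
Step size = 4.743/65536 V = 72.372 µV.
For a uniform distribution on [−LSB/2, +LSB/2], V_rms = LSB/√12 = 72.372 µV/3.4641 = 20.9 µV.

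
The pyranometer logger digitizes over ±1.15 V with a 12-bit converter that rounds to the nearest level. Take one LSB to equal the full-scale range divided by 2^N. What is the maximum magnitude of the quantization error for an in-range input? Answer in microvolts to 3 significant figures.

The full-scale span is 1.15 − (-1.15) = 2.3 V.
LSB = 2.3 V ÷ 2^12 = 2.3/4096 V = 0.56152 mV.
|e|_max = LSB/2 = 281 µV.

281 µV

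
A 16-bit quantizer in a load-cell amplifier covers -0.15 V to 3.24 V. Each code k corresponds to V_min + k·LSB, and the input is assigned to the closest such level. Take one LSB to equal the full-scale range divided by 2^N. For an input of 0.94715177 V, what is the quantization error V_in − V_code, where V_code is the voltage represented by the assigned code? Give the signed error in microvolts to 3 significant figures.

Full-scale range = 3.24 V − (-0.15 V) = 3.39 V. LSB = 3.39 V / 2^16 ≈ 51.73 µV.
(V_in − V_min)/LSB = (0.94715177 − (-0.15)) × 65536/3.39 = 21210.3063 → nearest code k = 21210.
Reconstructed level: -0.15 + 21210 × 3.39/65536 V = 0.94713592529 V.
Error = V_in − V_code = 0.94715177 − (0.94713592529) = +15.8 µV.

+15.8 µV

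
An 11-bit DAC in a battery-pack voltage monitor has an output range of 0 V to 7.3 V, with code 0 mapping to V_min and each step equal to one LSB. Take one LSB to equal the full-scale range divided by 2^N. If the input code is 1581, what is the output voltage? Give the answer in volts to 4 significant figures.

5.635 V

V_FS = 7.3 V. LSB = 7.3 V / 2^11.
V_out = V_min + code × LSB = 0 V + 1581 × 7.3 V / 2048
      = 0 V + 5.63540 V = 5.63540 V.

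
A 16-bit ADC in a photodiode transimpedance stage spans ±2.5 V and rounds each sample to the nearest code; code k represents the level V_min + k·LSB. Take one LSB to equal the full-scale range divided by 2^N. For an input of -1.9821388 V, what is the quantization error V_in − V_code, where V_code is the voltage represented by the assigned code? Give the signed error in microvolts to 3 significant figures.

Range = 2.5 − (-2.5) = 5 V. LSB = 5 V / 2^16 ≈ 76.29 µV.
Position in LSBs: (-1.9821388 − (-2.5)) × 65536/5 = 6787.7103; rounding gives k = 6788.
V_code = V_min + k × range/2^16 = -2.5 + 6788 × 5/65536 = -1.9821166992 V.
Error = V_in − V_code = -1.9821388 − (-1.9821166992) = −22.1 µV.

−22.1 µV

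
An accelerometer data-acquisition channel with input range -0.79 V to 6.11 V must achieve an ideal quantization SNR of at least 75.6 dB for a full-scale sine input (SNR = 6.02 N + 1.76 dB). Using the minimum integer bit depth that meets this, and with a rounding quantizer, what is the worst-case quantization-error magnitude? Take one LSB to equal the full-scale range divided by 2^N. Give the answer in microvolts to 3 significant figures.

Full-scale range = 6.11 V − (-0.79 V) = 6.9 V.
6.02 N + 1.76 ≥ 75.6 gives N ≥ 12.266, so the minimum integer is 13.
One LSB is 6.9 V / 8192 = 0.84229 mV.
Max error for round-to-nearest is LSB/2 = 421 µV.

421 µV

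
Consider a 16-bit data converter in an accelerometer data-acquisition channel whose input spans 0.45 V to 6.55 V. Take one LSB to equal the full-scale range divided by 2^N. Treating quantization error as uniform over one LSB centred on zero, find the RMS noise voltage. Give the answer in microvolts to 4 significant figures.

26.87 µV

Span: 6.55 V − (0.45 V) = 6.1 V.
LSB = 6.1 V / 2^16 = 93.0786 µV.
V_rms = LSB/√12 = 93.0786 µV / √12 = 26.87 µV.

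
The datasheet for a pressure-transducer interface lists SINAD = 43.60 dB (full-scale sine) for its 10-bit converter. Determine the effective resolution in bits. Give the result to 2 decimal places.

6.95 bits

ENOB = (SINAD − 1.76) / 6.02 = (43.60 − 1.76) / 6.02 = 41.84 / 6.02 = 6.9502.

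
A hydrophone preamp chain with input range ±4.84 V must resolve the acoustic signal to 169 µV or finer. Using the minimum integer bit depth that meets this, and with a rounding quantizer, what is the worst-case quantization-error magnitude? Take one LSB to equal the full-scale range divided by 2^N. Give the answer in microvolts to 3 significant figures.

The full-scale span is 4.84 − (-4.84) = 9.68 V.
Required number of levels: 9.68/169 µV = 57278; smallest N with 2^N ≥ that is 16.
Step size = 9.68/65536 V = 147.71 µV.
Half an LSB is 73.9 µV.

73.9 µV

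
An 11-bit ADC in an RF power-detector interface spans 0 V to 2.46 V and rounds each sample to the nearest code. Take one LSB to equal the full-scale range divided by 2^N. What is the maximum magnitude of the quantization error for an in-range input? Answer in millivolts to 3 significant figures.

V_FS = 2.46 V.
One LSB is 2.46 V / 2048 = 1.2012 mV.
|e|_max = LSB/2 = 0.601 mV.

0.601 mV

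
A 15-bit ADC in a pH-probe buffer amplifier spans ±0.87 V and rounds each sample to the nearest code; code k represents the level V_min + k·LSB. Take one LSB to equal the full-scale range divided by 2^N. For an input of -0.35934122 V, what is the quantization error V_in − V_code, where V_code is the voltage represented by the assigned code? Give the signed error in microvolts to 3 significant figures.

−9.55 µV

Full-scale range = 0.87 V − (-0.87 V) = 1.74 V. LSB = 1.74 V / 2^15 ≈ 53.10 µV.
(V_in − V_min)/LSB = (-0.35934122 − (-0.87)) × 32768/1.74 = 9616.8201 → nearest code k = 9617.
V_code = -0.87 + (9617/32768) × 1.74 = -0.35933166504 V.
e = -0.35934122 − (-0.35933166504) = −9.55 µV.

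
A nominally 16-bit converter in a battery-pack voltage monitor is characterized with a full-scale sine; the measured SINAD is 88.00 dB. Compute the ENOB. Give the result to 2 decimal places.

14.33 bits

ENOB = (88.00 − 1.76)/6.02 = 14.3256 bits.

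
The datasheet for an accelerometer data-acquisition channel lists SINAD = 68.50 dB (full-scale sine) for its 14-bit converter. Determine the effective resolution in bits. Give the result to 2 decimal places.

11.09 bits

(68.50 − 1.76) / 6.02 = 66.74/6.02 = 11.0864 effective bits.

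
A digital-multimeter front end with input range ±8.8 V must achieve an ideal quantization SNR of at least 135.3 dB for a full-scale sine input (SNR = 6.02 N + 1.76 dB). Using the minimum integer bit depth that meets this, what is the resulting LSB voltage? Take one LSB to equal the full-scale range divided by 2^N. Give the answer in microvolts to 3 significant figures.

2.10 µV

The full-scale span is 8.8 − (-8.8) = 17.6 V.
Solving 6.02 N ≥ 135.3 − 1.76: N ≥ 22.183. Round up → N = 23.
Step size = 17.6/8388608 V = 2.10 µV.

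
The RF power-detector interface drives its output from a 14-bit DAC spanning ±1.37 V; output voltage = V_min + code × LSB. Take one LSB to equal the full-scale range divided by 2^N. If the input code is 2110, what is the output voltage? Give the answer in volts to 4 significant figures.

-1.017 V

Span: 1.37 V − (-1.37 V) = 2.74 V. LSB = 2.74 V / 2^14.
V_out = V_min + code × LSB = -1.37 V + 2110 × 2.74 V / 16384
      = -1.37 + 0.352869 = -1.01713 V.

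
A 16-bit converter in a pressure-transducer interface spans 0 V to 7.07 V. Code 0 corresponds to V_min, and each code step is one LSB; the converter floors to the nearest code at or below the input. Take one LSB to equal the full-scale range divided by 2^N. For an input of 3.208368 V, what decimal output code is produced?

29740

Span = 7.07 V. LSB = 7.07 V / 2^16 ≈ 107.9 µV.
V_in − V_min = 3.208368 − (0) = 3.208368 V.
Divide by LSB: 3.208368 × 65536/7.07 = 29740.2553.
Truncating gives code 29740.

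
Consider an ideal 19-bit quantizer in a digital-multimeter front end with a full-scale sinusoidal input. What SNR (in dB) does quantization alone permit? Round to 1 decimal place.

For an ideal N-bit converter with full-scale sine input, SNR = 6.02 N + 1.76 dB. SNR = 6.02 × 19 + 1.76 = 114.38 + 1.76 = 116.14 dB.

116.1 dB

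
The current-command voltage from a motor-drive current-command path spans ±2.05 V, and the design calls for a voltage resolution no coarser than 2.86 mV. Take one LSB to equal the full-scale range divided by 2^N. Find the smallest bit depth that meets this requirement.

Range = 2.05 − (-2.05) = 4.1 V.
Need 2^N ≥ 4.1 V / 2.86 mV = 1434 → N_min = 11.

11 bits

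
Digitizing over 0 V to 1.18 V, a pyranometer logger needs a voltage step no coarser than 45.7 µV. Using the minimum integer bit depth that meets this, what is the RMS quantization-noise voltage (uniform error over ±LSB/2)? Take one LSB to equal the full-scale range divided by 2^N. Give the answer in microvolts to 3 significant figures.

Span = 1.18 V.
Need 2^N ≥ 1.18 V / 45.7 µV = 25820 → N_min = 15.
Step size = 1.18/32768 V = 36.011 µV.
RMS noise = LSB/√12 = 10.4 µV.

10.4 µV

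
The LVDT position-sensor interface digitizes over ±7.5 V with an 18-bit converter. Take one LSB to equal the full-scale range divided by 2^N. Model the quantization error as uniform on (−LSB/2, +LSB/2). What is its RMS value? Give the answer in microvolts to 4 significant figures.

16.52 µV

Full-scale range = 7.5 V − (-7.5 V) = 15 V.
LSB = 15 V / 2^18 = 57.2205 µV.
σ_q = LSB/√12 = 57.2205 µV/3.4641 = 16.52 µV.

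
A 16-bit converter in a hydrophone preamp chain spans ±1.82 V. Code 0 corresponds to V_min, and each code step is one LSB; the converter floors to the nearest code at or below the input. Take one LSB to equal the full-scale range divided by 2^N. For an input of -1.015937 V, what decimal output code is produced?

Range = 1.82 − (-1.82) = 3.64 V. LSB = 3.64 V / 2^16 ≈ 55.54 µV.
V_in − V_min = -1.015937 − (-1.82) = 0.804063 V.
Divide by LSB: 0.804063 × 65536/3.64 = 14476.6683.
Truncating gives code 14476.

14476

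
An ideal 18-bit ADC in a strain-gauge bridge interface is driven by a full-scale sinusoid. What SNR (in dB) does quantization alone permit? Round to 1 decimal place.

SNR = 6.02·18 + 1.76 = 110.12 dB.

110.1 dB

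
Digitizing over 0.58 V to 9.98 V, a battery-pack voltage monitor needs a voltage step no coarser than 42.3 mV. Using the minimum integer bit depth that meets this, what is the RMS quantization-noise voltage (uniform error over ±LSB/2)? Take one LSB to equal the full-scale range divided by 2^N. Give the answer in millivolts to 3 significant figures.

10.6 mV

The full-scale span is 9.98 − (0.58) = 9.4 V.
Required number of levels: 9.4/42.3 mV = 222.22; smallest N with 2^N ≥ that is 8.
LSB = 9.4 V / 2^8 = 36.719 mV.
σ_q = LSB/√12 = 36.719 mV/3.4641 = 10.6 mV.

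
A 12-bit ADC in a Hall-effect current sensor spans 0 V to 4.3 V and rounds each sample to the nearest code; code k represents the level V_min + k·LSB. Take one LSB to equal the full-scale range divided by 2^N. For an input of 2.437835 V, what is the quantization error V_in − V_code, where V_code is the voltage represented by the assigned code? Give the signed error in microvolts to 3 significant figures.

Range is 4.3 V. LSB = 4.3 V / 2^12 ≈ 1.050 mV.
Position in LSBs: (2.437835 − (0)) × 4096/4.3 = 2322.1796; rounding gives k = 2322.
V_code = 0 + (2322/4096) × 4.3 = 2.437646484 V.
V_in − V_code = 2.437835 − (2.437646484) = +189 µV.

+189 µV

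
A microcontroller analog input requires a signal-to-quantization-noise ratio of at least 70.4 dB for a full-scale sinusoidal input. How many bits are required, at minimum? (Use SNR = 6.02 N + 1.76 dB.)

Solving 6.02 N ≥ 70.4 − 1.76: N ≥ 11.402. Round up → N = 12.

12 bits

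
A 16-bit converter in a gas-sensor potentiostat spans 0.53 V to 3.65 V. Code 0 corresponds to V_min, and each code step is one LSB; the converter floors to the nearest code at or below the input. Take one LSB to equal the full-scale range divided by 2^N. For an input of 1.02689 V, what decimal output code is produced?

10437

Span: 3.65 V − (0.53 V) = 3.12 V. LSB = 3.12 V / 2^16 ≈ 47.61 µV.
V_in − V_min = 1.02689 − (0.53) = 0.49689 V.
Divide by LSB: 0.49689 × 65536/3.12 = 10437.2382.
Truncating gives code 10437.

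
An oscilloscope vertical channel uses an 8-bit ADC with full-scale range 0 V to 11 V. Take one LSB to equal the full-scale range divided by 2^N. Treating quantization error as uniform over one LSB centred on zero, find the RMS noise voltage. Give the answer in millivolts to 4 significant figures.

12.40 mV

Span = 11 V.
LSB = 11 V / 2^8 = 42.9688 mV.
For a uniform distribution on [−LSB/2, +LSB/2], V_rms = LSB/√12 = 42.9688 mV/3.4641 = 12.40 mV.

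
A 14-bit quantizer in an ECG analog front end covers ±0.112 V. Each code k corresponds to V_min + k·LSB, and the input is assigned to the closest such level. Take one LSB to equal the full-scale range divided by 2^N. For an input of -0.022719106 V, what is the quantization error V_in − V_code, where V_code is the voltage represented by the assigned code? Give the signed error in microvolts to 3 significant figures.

+3.55 µV

Full-scale range = 0.112 V − (-0.112 V) = 0.224 V. LSB = 0.224 V / 2^14 ≈ 13.67 µV.
(-0.022719106 − (-0.112)) / LSB = 0.089280894 × 16384/0.224 = 6530.2597. Nearest integer: k = 6530.
Reconstructed level: -0.112 + 6530 × 0.224/16384 V = -0.022722656250 V.
V_in − V_code = -0.022719106 − (-0.022722656250) = +3.55 µV.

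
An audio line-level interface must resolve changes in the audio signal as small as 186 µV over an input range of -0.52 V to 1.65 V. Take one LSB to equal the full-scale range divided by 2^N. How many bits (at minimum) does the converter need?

14 bits

Range = 1.65 − (-0.52) = 2.17 V.
Need 2^N ≥ 2.17 V / 186 µV = 11670 → N_min = 14.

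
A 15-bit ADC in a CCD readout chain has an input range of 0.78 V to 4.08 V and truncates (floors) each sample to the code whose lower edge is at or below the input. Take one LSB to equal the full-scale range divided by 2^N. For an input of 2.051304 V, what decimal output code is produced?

12623

Range = 4.08 − (0.78) = 3.3 V. LSB = 3.3 V / 2^15 ≈ 100.7 µV.
(V_in − V_min) × 2^15/range = (2.051304 − (0.78)) × 32768/3.3 = 12623.663.
Floor → code = 12623.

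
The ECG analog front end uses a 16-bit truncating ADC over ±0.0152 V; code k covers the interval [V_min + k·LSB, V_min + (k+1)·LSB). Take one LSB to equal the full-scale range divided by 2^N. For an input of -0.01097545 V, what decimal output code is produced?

The full-scale span is 0.0152 − (-0.0152) = 0.0304 V. LSB = 0.0304 V / 2^16 ≈ 463.9 nV.
V_in − V_min = -0.01097545 − (-0.0152) = 0.00422455 V.
Divide by LSB: 0.00422455 × 65536/0.0304 = 9107.2404.
Truncating gives code 9107.

9107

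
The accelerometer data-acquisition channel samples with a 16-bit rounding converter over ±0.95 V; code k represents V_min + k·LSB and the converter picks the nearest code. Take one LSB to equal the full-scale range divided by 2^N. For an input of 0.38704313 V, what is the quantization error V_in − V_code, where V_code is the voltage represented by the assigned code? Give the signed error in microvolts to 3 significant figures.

+3.95 µV

Full-scale range = 0.95 V − (-0.95 V) = 1.9 V. LSB = 1.9 V / 2^16 ≈ 28.99 µV.
(V_in − V_min)/LSB = (0.38704313 − (-0.95)) × 65536/1.9 = 46118.1361 → nearest code k = 46118.
Reconstructed level: -0.95 + 46118 × 1.9/65536 V = 0.38703918457 V.
V_in − V_code = 0.38704313 − (0.38703918457) = +3.95 µV.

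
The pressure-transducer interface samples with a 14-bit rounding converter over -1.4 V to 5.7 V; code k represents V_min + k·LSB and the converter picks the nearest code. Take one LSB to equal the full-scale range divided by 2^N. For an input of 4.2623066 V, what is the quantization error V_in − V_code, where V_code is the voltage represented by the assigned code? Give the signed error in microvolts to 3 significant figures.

+161 µV

The full-scale span is 5.7 − (-1.4) = 7.1 V. LSB = 7.1 V / 2^14 ≈ 433.3 µV.
(V_in − V_min)/LSB = (4.2623066 − (-1.4)) × 16384/7.1 = 13066.3706 → nearest code k = 13066.
V_code = -1.4 + (13066/16384) × 7.1 = 4.2621459961 V.
Error = V_in − V_code = 4.2623066 − (4.2621459961) = +161 µV.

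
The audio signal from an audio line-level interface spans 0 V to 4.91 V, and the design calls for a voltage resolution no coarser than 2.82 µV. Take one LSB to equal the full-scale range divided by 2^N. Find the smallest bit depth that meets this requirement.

21 bits

V_FS = 4.91 V.
Levels needed ≥ 4.91/2.82 µV = 1.741e6. 2^21 = 2097152 suffices, so N_min = 21.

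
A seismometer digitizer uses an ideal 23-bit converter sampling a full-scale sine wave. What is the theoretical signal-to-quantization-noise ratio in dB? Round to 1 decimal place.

For an ideal N-bit converter with full-scale sine input, SNR = 6.02 N + 1.76 dB. SNR = 6.02 × 23 + 1.76 = 138.46 + 1.76 = 140.22 dB.

140.2 dB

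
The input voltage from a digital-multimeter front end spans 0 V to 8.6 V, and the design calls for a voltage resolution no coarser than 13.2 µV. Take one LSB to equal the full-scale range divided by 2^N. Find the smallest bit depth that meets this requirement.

20 bits

Range is 8.6 V.
Need 2^N ≥ 8.6 V / 13.2 µV = 651500 → N_min = 20.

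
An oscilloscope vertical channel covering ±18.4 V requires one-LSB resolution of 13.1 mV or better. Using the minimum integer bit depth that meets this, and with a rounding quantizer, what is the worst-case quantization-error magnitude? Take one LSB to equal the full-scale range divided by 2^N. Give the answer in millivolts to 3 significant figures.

4.49 mV

Range = 18.4 − (-18.4) = 36.8 V.
Need 2^N ≥ 36.8 V / 13.1 mV = 2809 → N_min = 12.
One LSB is 36.8 V / 4096 = 8.9844 mV.
Half an LSB is 4.49 mV.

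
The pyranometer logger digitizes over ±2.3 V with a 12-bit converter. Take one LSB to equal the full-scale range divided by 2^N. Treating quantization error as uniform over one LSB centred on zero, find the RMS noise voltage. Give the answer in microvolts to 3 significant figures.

324 µV

Span: 2.3 V − (-2.3 V) = 4.6 V.
One LSB is 4.6 V / 4096 = 1.1230 mV.
RMS of a uniform error over width LSB is LSB/√12 = 324 µV.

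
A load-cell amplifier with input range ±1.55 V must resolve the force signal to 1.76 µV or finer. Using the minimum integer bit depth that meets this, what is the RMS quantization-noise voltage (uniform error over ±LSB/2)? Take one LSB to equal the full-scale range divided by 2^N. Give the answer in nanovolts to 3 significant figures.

Range = 1.55 − (-1.55) = 3.1 V.
Need 2^N ≥ 3.1 V / 1.76 µV = 1.761e6 → N_min = 21.
Step size = 3.1/2097152 V = 1.4782 µV.
V_rms = LSB/√12 = 427 nV.

427 nV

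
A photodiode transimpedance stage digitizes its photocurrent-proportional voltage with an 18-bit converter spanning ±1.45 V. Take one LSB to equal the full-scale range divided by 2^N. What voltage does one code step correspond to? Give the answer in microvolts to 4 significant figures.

Range = 1.45 − (-1.45) = 2.9 V.
2^18 = 262144 levels.
One LSB is 2.9 V / 262144 = 11.06 µV.

11.06 µV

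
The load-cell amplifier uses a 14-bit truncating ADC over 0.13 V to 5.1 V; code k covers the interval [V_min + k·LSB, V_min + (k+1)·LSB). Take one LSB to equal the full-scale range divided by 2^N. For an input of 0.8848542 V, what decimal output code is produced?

2488

Range = 5.1 − (0.13) = 4.97 V. LSB = 4.97 V / 2^14 ≈ 303.3 µV.
(V_in − V_min) × 2^14/range = (0.8848542 − (0.13)) × 16384/4.97 = 2488.437.
Floor → code = 2488.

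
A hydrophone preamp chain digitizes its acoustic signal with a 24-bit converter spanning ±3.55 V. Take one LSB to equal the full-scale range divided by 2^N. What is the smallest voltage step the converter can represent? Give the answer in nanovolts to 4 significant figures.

Full-scale range = 3.55 V − (-3.55 V) = 7.1 V.
Number of codes = 2^24 = 16777216.
LSB = 7.1 V ÷ 2^24 = 7.1/16777216 V = 423.2 nV.

423.2 nV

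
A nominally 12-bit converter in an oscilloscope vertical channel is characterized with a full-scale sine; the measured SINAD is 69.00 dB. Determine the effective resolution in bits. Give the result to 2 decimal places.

11.17 bits

ENOB = (SINAD − 1.76) / 6.02 = (69.00 − 1.76) / 6.02 = 67.24 / 6.02 = 11.1694.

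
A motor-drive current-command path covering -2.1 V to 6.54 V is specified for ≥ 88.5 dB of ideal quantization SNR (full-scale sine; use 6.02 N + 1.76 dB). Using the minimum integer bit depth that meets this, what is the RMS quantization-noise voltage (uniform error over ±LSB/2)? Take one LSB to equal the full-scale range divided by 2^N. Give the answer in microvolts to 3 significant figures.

Span: 6.54 V − (-2.1 V) = 8.64 V.
Solving 6.02 N ≥ 88.5 − 1.76: N ≥ 14.409. Round up → N = 15.
LSB = 8.64 V ÷ 2^15 = 8.64/32768 V = 263.67 µV.
RMS noise = LSB/√12 = 76.1 µV.

76.1 µV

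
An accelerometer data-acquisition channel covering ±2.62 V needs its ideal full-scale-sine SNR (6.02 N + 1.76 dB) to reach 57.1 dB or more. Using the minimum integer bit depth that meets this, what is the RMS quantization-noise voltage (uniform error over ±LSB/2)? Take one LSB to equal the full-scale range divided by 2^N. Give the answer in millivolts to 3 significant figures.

Span: 2.62 V − (-2.62 V) = 5.24 V.
N ≥ (57.1 − 1.76)/6.02 = 9.193 → N_min = 10.
LSB = 5.24 V / 2^10 = 5.1172 mV.
σ_q = LSB/√12 = 5.1172 mV/3.4641 = 1.48 mV.

1.48 mV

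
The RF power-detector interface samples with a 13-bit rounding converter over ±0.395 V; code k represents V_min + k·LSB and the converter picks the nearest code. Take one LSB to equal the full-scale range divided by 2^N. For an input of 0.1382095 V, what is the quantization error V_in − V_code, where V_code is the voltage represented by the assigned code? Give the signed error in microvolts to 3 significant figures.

The full-scale span is 0.395 − (-0.395) = 0.79 V. LSB = 0.79 V / 2^13 ≈ 96.44 µV.
Position in LSBs: (0.1382095 − (-0.395)) × 8192/0.79 = 5529.1800; rounding gives k = 5529.
Reconstructed level: -0.395 + 5529 × 0.79/8192 V = 0.1381921387 V.
V_in − V_code = 0.1382095 − (0.1381921387) = +17.4 µV.

+17.4 µV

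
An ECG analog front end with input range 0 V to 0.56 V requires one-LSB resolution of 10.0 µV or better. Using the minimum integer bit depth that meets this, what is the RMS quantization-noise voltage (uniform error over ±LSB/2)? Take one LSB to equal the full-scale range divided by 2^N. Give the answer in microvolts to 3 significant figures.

Span = 0.56 V.
0.56 V / 10.0 µV = 56000. Since 2^15 = 32768 and 2^16 = 65536, N = 16.
LSB = 0.56 V / 2^16 = 8.5449 µV.
V_rms = LSB/√12 = 2.47 µV.

2.47 µV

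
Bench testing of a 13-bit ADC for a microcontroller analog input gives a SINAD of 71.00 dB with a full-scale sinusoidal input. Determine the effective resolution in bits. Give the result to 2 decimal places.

11.50 bits

ENOB = (71.00 − 1.76)/6.02 = 11.5017 bits.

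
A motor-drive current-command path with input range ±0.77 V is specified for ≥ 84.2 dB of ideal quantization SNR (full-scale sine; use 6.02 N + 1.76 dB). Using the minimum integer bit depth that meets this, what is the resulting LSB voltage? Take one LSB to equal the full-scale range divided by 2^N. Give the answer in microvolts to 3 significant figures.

94.0 µV

Range = 0.77 − (-0.77) = 1.54 V.
Solving 6.02 N ≥ 84.2 − 1.76: N ≥ 13.694. Round up → N = 14.
LSB = 1.54 V / 2^14 = 94.0 µV.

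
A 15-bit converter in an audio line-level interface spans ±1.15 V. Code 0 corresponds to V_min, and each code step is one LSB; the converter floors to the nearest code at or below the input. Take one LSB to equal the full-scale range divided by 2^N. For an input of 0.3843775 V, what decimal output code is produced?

21860

Full-scale range = 1.15 V − (-1.15 V) = 2.3 V. LSB = 2.3 V / 2^15 ≈ 70.19 µV.
code = ⌊(V_in − V_min)/LSB⌋ = ⌊(V_in − V_min) × 2^15 / range⌋
     = ⌊(0.3843775 − (-1.15)) × 32768 / 2.3⌋ = ⌊1.5343775 × 32768/2.3⌋
     = ⌊21860.210⌋ = 21860.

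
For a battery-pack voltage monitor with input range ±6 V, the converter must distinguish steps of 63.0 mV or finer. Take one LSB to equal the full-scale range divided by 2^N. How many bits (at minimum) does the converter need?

Span: 6 V − (-6 V) = 12 V.
Required number of levels: 12/63.0 mV = 190.48; smallest N with 2^N ≥ that is 8.

8 bits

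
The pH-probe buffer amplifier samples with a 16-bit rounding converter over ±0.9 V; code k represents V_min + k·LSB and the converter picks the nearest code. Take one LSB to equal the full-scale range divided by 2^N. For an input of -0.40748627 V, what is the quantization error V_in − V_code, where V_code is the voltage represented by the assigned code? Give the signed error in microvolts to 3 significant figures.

−3.36 µV

Range = 0.9 − (-0.9) = 1.8 V. LSB = 1.8 V / 2^16 ≈ 27.47 µV.
(-0.40748627 − (-0.9)) / LSB = 0.49251373 × 65536/1.8 = 17931.8777. Nearest integer: k = 17932.
V_code = V_min + k × range/2^16 = -0.9 + 17932 × 1.8/65536 = -0.40748291016 V.
Error = V_in − V_code = -0.40748627 − (-0.40748291016) = −3.36 µV.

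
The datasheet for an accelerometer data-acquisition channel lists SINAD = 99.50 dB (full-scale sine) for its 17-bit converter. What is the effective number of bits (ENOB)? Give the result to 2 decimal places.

(99.50 − 1.76) / 6.02 = 97.74/6.02 = 16.2359 effective bits.

16.24 bits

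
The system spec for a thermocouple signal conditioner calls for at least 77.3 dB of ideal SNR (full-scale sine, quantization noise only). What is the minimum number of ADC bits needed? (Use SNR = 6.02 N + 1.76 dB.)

6.02 N + 1.76 ≥ 77.3 gives N ≥ 12.548, so the minimum integer is 13.

13 bits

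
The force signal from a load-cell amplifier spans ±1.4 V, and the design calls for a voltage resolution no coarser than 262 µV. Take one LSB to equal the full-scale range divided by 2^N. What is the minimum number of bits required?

The full-scale span is 1.4 − (-1.4) = 2.8 V.
2.8 V / 262 µV = 10690. Since 2^13 = 8192 and 2^14 = 16384, N = 14.

14 bits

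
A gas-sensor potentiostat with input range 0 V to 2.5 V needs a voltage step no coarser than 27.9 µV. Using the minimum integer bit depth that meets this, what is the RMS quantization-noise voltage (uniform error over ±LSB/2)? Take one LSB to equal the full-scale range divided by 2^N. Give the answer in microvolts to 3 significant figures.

Span = 2.5 V.
Levels needed ≥ 2.5/27.9 µV = 89610. 2^17 = 131072 suffices, so N_min = 17.
One LSB is 2.5 V / 131072 = 19.073 µV.
V_rms = LSB/√12 = 5.51 µV.

5.51 µV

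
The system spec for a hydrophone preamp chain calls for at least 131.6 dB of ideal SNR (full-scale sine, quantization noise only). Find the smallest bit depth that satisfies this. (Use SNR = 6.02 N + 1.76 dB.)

Required N = ⌈(131.6 − 1.76)/6.02⌉ = ⌈21.568⌉ = 22.

22 bits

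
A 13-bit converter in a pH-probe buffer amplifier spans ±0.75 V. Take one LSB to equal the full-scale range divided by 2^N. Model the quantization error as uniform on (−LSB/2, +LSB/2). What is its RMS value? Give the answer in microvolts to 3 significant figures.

Span: 0.75 V − (-0.75 V) = 1.5 V.
LSB = 1.5 V ÷ 2^13 = 1.5/8192 V = 183.11 µV.
V_rms = LSB/√12 = 183.11 µV / √12 = 52.9 µV.

52.9 µV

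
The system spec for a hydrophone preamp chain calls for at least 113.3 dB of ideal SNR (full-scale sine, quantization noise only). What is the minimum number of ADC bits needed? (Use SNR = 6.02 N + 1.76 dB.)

19 bits

Solving 6.02 N ≥ 113.3 − 1.76: N ≥ 18.528. Round up → N = 19.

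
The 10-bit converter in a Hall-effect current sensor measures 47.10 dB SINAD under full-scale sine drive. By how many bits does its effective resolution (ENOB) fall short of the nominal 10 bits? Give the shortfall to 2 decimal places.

N_eff = (47.10 − 1.76)/6.02 = 7.5316 bits.
10 − 7.5316 = 2.47 bits below nominal.

2.47 bits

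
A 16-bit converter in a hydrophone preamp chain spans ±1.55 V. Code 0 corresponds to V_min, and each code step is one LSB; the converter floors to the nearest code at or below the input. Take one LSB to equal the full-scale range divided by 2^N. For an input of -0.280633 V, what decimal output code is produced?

26835

Range = 1.55 − (-1.55) = 3.1 V. LSB = 3.1 V / 2^16 ≈ 47.30 µV.
code = ⌊(V_in − V_min)/LSB⌋ = ⌊(V_in − V_min) × 2^16 / range⌋
     = ⌊(-0.280633 − (-1.55)) × 65536 / 3.1⌋ = ⌊1.269367 × 65536/3.1⌋
     = ⌊26835.237⌋ = 26835.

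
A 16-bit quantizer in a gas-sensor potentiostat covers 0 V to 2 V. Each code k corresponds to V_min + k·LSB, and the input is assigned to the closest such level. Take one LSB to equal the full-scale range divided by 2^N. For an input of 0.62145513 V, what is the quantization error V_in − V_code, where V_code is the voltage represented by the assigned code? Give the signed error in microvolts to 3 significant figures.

Range is 2 V. LSB = 2 V / 2^16 ≈ 30.52 µV.
Position in LSBs: (0.62145513 − (0)) × 65536/2 = 20363.8417; rounding gives k = 20364.
V_code = 0 + (20364/65536) × 2 = 0.62145996094 V.
V_in − V_code = 0.62145513 − (0.62145996094) = −4.83 µV.

−4.83 µV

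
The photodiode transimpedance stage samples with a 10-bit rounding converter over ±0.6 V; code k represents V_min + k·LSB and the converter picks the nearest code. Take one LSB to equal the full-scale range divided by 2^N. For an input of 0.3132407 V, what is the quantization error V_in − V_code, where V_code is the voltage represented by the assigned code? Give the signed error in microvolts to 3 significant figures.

Span: 0.6 V − (-0.6 V) = 1.2 V. LSB = 1.2 V / 2^10 ≈ 1.172 mV.
Position in LSBs: (0.3132407 − (-0.6)) × 1024/1.2 = 779.2987; rounding gives k = 779.
Reconstructed level: -0.6 + 779 × 1.2/1024 V = 0.3128906250 V.
e = 0.3132407 − (0.3128906250) = +350 µV.

+350 µV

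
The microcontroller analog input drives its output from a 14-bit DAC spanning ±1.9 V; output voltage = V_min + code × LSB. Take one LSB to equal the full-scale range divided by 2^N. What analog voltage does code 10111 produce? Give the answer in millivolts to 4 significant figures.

The full-scale span is 1.9 − (-1.9) = 3.8 V. LSB = 3.8 V / 2^14.
V_out = V_min + code × LSB = -1.9 V + 10111 × 3.8 V / 16384
      = -1.9 + 2.34508 = 0.445081 V.

445.1 mV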